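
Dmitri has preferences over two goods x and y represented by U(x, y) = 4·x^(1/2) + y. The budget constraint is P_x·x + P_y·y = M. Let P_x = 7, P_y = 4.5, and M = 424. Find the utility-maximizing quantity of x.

MU_x = 2/√x, MU_y = 1. Tangency: 2/√x = P_x/P_y.
Solve: √x = 2·P_y/P_x, so x*(P_x,P_y) = (2·P_y/P_x)², and y* = (M − P_x·x*)/P_y.
Plugging in: x* = (2·4.5/7)² = 1.6531.

x* = 1.6531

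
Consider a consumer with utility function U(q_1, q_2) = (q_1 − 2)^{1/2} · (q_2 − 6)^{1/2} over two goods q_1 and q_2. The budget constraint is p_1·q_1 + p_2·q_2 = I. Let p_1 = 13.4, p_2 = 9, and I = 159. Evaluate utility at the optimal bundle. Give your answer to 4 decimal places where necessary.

V = 3.5604

MRS = (q_2−6)/(q_1−2). Tangency with p_1/p_2 gives q_2−6 = (p_1/p_2)·(q_1−2).
Substituting into the budget: q_1* = 2 + 0.5·(I − 2·p_1 − 6·p_2)/p_1, and q_2* = 6 + 0.5·(…)/p_2.
Discretionary income = 159 − 2·13.4 − 6·9 = 78.2; q_1* = 2 + 0.5·78.2/13.4 = 4.9179; q_2* = 6 + 0.5·78.2/9 = 10.3444.
Utility at the optimum: U(4.9179, 10.3444) = 3.5604.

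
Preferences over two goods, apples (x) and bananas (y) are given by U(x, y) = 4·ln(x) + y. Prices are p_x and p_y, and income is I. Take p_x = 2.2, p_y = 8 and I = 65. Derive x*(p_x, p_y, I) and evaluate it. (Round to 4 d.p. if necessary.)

So x*(p_x,p_y) = 4·p_y/p_x, independent of income; and y* = (I − 4·p_y)/p_y.
At the given prices: x* = 4·8/2.2 = 14.5455.

x* = 14.5455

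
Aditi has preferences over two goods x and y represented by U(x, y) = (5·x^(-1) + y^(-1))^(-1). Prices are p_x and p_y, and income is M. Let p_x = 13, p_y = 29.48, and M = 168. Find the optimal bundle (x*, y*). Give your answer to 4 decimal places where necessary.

x* = 7.7224, y* = 2.2934

MRS = MU_x/MU_y = 5·(y/x)^(2). Set equal to p_x/p_y.
Hence y/x = ((1/5)·p_x/p_y)^(1/(2)), i.e. raised to the 0.5 power.
Substitute y = (y/x)·x into the budget: x* = M/(p_x + p_y·(y/x)).
Numerically y/x = 0.296977, so x* = 168/(13 + 29.48·0.296977) = 7.7224 and y* = 0.296977·7.7224 = 2.2934.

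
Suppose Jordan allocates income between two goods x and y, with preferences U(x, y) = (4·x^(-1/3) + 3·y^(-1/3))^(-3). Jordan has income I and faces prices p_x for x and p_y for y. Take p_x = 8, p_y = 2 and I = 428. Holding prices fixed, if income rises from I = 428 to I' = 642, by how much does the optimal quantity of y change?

From the CES first-order condition, (4/3)·(y/x)^(4/3) = p_x/p_y.
Hence y/x = ((3/4)·p_x/p_y)^(1/(4/3)), i.e. raised to the 0.75 power.
Substitute y = (y/x)·x into the budget: x* = I/(p_x + p_y·(y/x)).
Numerically y/x = 2.279507, so x* = 428/(8 + 2·2.279507) = 34.0791 and y* = 2.279507·34.0791 = 77.6836.
At I' = 642: y* = 116.5254. Change: 116.5254 − 77.6836 = 38.8418.

Δy* = 38.8418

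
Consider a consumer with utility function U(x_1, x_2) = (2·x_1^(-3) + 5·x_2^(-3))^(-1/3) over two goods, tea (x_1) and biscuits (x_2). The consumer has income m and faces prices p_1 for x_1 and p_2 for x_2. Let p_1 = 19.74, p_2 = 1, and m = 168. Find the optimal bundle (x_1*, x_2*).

MU_x_1 ∝ 2·x_1^(-4), MU_x_2 ∝ 5·x_2^(-4), so MRS = (2/5)·(x_2/x_1)^(4) = p_1/p_2.
Solve for the ratio: x_2/x_1 = [(5/2)·p_1/p_2]^(0.25).
Substitute x_2 = (x_2/x_1)·x_1 into the budget: x_1* = m/(p_1 + p_2·(x_2/x_1)).
Numerically x_2/x_1 = 2.650463, so x_1* = 168/(19.74 + 1·2.650463) = 7.5032 and x_2* = 2.650463·7.5032 = 19.8869.

x_1* = 7.5032, x_2* = 19.8869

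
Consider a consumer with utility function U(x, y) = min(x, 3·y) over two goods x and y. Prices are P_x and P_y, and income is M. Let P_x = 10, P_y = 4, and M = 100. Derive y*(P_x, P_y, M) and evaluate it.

y* = 2.9412

With perfect complements, no substitution: consume in ratio x:y = 3:1.
Budget: P_x·x + P_y·(1/3)·x = M, so (3·P_x + P_y)·x = 3·M.
Demand: x*(P_x,P_y,M) = 3·M/(3·P_x + P_y), y* = M/(3·P_x + P_y).
Here 3·10 + 4 = 34, giving y* = 2.9412.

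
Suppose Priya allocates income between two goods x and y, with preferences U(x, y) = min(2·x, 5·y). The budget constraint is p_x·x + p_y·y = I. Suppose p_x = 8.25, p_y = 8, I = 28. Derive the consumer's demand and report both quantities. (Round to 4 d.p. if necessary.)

x* = 2.4454, y* = 0.9782

Leontief preferences: the optimum is at the kink where x/5 = y/2, i.e. y = (2/5)·x.
Budget: p_x·x + p_y·(2/5)·x = I, so (5·p_x + 2·p_y)·x = 5·I.
Demand: x*(p_x,p_y,I) = 5·I/(5·p_x + 2·p_y), y* = 2·I/(5·p_x + 2·p_y).
Here 5·8.25 + 2·8 = 57.25, giving x* = 2.4454 and y* = 0.9782.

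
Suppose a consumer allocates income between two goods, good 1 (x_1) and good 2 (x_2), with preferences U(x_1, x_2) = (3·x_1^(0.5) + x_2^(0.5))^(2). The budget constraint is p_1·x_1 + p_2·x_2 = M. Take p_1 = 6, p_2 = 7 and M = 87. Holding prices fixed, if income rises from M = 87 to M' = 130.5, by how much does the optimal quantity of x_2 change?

From the CES first-order condition, 3·(x_2/x_1)^(0.5) = p_1/p_2.
Solve for the ratio: x_2/x_1 = [(1/3)·p_1/p_2]^(2).
With the ratio pinned down, the budget gives x_1* = M/(p_1 + p_2·(x_2/x_1)) and x_2* = (x_2/x_1)·x_1*.
Numerically x_2/x_1 = 0.081633, so x_1* = 87/(6 + 7·0.081633) = 13.2391 and x_2* = 0.081633·13.2391 = 1.0807.
At M' = 130.5: x_2* = 1.6211. Change: 1.6211 − 1.0807 = 0.5404.

Δx_2* = 0.5404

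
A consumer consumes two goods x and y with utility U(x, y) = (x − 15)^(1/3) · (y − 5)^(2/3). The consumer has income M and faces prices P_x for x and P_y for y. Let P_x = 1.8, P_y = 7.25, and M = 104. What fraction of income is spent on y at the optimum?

This is Cobb-Douglas in (x−15, y−5): tangency gives 1/3·P_y·(y−5) = 2/3·P_x·(x−15).
Substituting into the budget: x* = 15 + 1/3·(M − 15·P_x − 5·P_y)/P_x, and y* = 5 + 2/3·(…)/P_y.
Discretionary income = 104 − 15·1.8 − 5·7.25 = 40.75; x* = 15 + 1/3·40.75/1.8 = 22.5463; y* = 5 + 2/3·40.75/7.25 = 8.7471.
Expenditure on y: 7.25·8.7471 = 63.4167; share = 0.6098.

share on y = 0.6098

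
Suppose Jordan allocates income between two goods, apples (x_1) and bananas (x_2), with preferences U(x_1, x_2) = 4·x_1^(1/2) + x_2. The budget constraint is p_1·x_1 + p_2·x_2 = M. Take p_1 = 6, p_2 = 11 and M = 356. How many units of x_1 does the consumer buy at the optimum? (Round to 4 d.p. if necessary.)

x_1* = 13.4444

Set MRS = p_1/p_2: 2·x_1^(−1/2) = p_1/p_2.
Solve: √x_1 = 2·p_2/p_1, so x_1*(p_1,p_2) = (2·p_2/p_1)², and x_2* = (M − p_1·x_1*)/p_2.
Plugging in: x_1* = (2·11/6)² = 13.4444.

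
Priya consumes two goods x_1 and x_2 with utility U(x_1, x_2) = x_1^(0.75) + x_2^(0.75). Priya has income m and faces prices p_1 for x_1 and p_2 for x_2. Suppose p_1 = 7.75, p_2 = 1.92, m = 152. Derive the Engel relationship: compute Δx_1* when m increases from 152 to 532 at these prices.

MRS = MU_x_1/MU_x_2 = (x_2/x_1)^(0.25). Set equal to p_1/p_2.
Hence x_2/x_1 = (p_1/p_2)^(1/(0.25)), i.e. raised to the 4 power.
Substitute x_2 = (x_2/x_1)·x_1 into the budget: x_1* = m/(p_1 + p_2·(x_2/x_1)).
Numerically x_2/x_1 = 265.461715, so x_1* = 152/(7.75 + 1.92·265.461715) = 0.2938.
At m' = 532: x_1* = 1.0281. Change: 1.0281 − 0.2938 = 0.7344.

Δx_1* = 0.7344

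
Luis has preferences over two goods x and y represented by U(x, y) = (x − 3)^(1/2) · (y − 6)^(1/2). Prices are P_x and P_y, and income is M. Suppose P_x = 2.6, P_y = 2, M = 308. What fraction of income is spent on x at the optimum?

Let x' = x−3, y' = y−6. MRS = y'/x' = P_x/P_y.
Substituting into the budget: x* = 3 + 0.5·(M − 3·P_x − 6·P_y)/P_x, and y* = 6 + 0.5·(…)/P_y.
Discretionary income = 308 − 3·2.6 − 6·2 = 288.2; x* = 3 + 0.5·288.2/2.6 = 58.4231; y* = 6 + 0.5·288.2/2 = 78.05.
Expenditure on x: 2.6·58.4231 = 151.9; share = 0.4932.

share on x = 0.4932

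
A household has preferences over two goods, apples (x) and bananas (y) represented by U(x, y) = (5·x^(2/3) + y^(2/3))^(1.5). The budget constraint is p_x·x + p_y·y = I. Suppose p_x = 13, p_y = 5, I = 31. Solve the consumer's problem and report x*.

MRS = MU_x/MU_y = 5·(y/x)^(1/3). Set equal to p_x/p_y.
Hence y/x = ((1/5)·p_x/p_y)^(1/(1/3)), i.e. raised to the 3 power.
Substitute y = (y/x)·x into the budget: x* = I/(p_x + p_y·(y/x)).
Numerically y/x = 0.140608, so x* = 31/(13 + 5·0.140608) = 2.2623.

x* = 2.2623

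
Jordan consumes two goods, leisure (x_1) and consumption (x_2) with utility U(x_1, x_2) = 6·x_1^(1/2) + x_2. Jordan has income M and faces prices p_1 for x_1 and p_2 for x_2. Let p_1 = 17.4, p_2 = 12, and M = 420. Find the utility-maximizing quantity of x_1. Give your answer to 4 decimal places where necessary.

x_1* = 4.2806

Thus x_1* = (3·p_2/p_1)² — independent of M — with the rest of income spent on x_2.
Plugging in: x_1* = (3·12/17.4)² = 4.2806.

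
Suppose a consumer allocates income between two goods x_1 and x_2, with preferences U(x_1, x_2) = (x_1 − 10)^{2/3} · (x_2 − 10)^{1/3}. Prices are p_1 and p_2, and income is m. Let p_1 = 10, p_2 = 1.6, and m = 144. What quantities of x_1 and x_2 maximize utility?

x_1* = 11.8667, x_2* = 15.8333

This is Cobb-Douglas in (x_1−10, x_2−10): tangency gives 2/3·p_2·(x_2−10) = 1/3·p_1·(x_1−10).
After buying the subsistence bundle (10, 10), a share 2/3 of the remaining income goes to x_1: x_1* = 10 + 2/3·(m − 10p_1 − 10p_2)/p_1.
Discretionary income = 144 − 10·10 − 10·1.6 = 28; x_1* = 10 + 2/3·28/10 = 11.8667; x_2* = 10 + 1/3·28/1.6 = 15.8333.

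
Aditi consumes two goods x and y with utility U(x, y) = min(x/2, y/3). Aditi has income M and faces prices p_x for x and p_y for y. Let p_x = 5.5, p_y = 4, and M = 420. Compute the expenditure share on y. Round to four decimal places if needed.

share on y = 0.5217

With perfect complements, no substitution: consume in ratio x:y = 2:3.
Budget: p_x·x + p_y·(3/2)·x = M, so (2·p_x + 3·p_y)·x = 2·M.
Demand: x*(p_x,p_y,M) = 2·M/(2·p_x + 3·p_y), y* = 3·M/(2·p_x + 3·p_y).
Here 2·5.5 + 3·4 = 23, giving x* = 36.5217 and y* = 54.7826.
Expenditure on y: 4·54.7826 = 219.1304; share = 0.5217.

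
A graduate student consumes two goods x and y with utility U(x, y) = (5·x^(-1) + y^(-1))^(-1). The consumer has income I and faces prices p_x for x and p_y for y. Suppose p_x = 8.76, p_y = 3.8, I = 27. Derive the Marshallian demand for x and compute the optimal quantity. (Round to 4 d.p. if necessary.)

From the CES first-order condition, 5·(y/x)^(2) = p_x/p_y.
Solve for the ratio: y/x = [(1/5)·p_x/p_y]^(0.5).
Substitute y = (y/x)·x into the budget: x* = I/(p_x + p_y·(y/x)).
Numerically y/x = 0.679009, so x* = 27/(8.76 + 3.8·0.679009) = 2.3809.

x* = 2.3809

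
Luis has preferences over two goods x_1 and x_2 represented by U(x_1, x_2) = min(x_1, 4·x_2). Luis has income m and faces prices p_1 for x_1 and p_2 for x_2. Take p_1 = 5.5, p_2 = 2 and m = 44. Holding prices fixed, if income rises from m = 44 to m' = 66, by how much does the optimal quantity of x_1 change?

Demand: x_1*(p_1,p_2,m) = 4·m/(4·p_1 + p_2), x_2* = m/(4·p_1 + p_2).
Here 4·5.5 + 2 = 24, giving x_1* = 7.3333.
At m' = 66: x_1* = 11. Change: 11 − 7.3333 = 3.6667.

Δx_1* = 3.6667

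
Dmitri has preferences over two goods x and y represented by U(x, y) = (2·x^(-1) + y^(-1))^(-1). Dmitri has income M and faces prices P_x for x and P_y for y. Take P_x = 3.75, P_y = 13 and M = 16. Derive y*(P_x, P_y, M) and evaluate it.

From the CES first-order condition, 2·(y/x)^(2) = P_x/P_y.
Solve for the ratio: y/x = [(1/2)·P_x/P_y]^(0.5).
With the ratio pinned down, the budget gives x* = M/(P_x + P_y·(y/x)) and y* = (y/x)·x*.
Numerically y/x = 0.379777, so x* = 16/(3.75 + 13·0.379777) = 1.8418 and y* = 0.379777·1.8418 = 0.6995.

y* = 0.6995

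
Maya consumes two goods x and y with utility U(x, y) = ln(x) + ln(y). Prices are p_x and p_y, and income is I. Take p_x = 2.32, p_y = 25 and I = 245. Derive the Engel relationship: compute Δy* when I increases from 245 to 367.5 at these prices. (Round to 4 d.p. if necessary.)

Δy* = 2.45

MU_x/MU_y = (y)/(x); tangency sets this equal to p_x/p_y.
So p_y·y = p_x·x; combined with the budget, a share 0.5 of income goes to x.
Demand: x*(p_x,p_y,I) = 0.5·I/p_x and y* = 0.5·I/p_y.
At p_x=2.32, p_y=25, I=245: y* = 0.5·245/25 = 4.9.
At I' = 367.5: y* = 7.35. Change: 7.35 − 4.9 = 2.45.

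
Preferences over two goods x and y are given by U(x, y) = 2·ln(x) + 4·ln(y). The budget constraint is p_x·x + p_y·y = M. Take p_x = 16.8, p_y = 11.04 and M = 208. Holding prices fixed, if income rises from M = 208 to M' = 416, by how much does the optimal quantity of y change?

Δy* = 12.5604

MU_x/MU_y = (2·y)/(4·x); tangency sets this equal to p_x/p_y.
So 2·p_y·y = 4·p_x·x; combined with the budget, a share 1/3 of income goes to x.
Demand: x*(p_x,p_y,M) = 1/3·M/p_x and y* = 2/3·M/p_y.
At p_x=16.8, p_y=11.04, M=208: y* = 2/3·208/11.04 = 12.5604.
At M' = 416: y* = 25.1208. Change: 25.1208 − 12.5604 = 12.5604.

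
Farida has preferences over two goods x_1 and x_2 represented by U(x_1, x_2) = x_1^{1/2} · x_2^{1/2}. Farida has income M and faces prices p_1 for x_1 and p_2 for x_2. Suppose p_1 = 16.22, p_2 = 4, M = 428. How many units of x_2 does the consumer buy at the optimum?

x_2* = 53.5

The MRS is x_2/x_1. Set MRS = p_1/p_2.
So 0.5·p_2·x_2 = 0.5·p_1·x_1; combined with the budget, a share 0.5 of income goes to x_1.
Demand: x_1*(p_1,p_2,M) = 0.5·M/p_1 and x_2* = 0.5·M/p_2.
At p_1=16.22, p_2=4, M=428: x_2* = 0.5·428/4 = 53.5.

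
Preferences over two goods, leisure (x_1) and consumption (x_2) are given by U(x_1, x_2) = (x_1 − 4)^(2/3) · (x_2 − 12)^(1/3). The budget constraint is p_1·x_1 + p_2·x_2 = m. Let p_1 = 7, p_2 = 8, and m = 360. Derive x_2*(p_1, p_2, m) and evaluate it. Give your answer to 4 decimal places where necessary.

This is Cobb-Douglas in (x_1−4, x_2−12): tangency gives 2/3·p_2·(x_2−12) = 1/3·p_1·(x_1−4).
After buying the subsistence bundle (4, 12), a share 2/3 of the remaining income goes to x_1: x_1* = 4 + 2/3·(m − 4p_1 − 12p_2)/p_1.
Discretionary income = 360 − 4·7 − 12·8 = 236; x_2* = 12 + 1/3·236/8 = 21.8333.

x_2* = 21.8333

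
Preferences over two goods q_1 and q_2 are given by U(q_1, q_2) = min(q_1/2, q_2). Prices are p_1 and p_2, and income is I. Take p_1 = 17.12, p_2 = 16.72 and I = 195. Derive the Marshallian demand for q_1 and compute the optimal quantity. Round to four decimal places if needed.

With perfect complements, no substitution: consume in ratio q_1:q_2 = 2:1.
Budget: p_1·q_1 + p_2·(1/2)·q_1 = I, so (2·p_1 + p_2)·q_1 = 2·I.
Demand: q_1*(p_1,p_2,I) = 2·I/(2·p_1 + p_2), q_2* = I/(2·p_1 + p_2).
Here 2·17.12 + 16.72 = 50.96, giving q_1* = 7.6531.

q_1* = 7.6531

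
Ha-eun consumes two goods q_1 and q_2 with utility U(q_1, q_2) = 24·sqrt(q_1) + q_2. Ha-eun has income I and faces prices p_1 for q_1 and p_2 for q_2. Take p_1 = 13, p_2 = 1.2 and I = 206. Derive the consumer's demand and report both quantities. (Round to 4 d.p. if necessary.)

Set MRS = p_1/p_2: 12·q_1^(−1/2) = p_1/p_2.
Solve: √q_1 = 12·p_2/p_1, so q_1*(p_1,p_2) = (12·p_2/p_1)², and q_2* = (I − p_1·q_1*)/p_2.
Plugging in: q_1* = (12·1.2/13)² = 1.227, q_2* = 158.3744.

q_1* = 1.227, q_2* = 158.3744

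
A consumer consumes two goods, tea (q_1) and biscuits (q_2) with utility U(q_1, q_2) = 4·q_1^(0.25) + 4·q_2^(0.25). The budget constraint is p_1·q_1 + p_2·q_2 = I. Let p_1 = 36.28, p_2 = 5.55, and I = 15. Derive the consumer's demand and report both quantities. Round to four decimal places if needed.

From the CES first-order condition, (q_2/q_1)^(0.75) = p_1/p_2.
Solve for the ratio: q_2/q_1 = [p_1/p_2]^(4/3).
Substitute q_2 = (q_2/q_1)·q_1 into the budget: q_1* = I/(p_1 + p_2·(q_2/q_1)).
Numerically q_2/q_1 = 12.22266, so q_1* = 15/(36.28 + 5.55·12.22266) = 0.1441 and q_2* = 12.22266·0.1441 = 1.7609.

q_1* = 0.1441, q_2* = 1.7609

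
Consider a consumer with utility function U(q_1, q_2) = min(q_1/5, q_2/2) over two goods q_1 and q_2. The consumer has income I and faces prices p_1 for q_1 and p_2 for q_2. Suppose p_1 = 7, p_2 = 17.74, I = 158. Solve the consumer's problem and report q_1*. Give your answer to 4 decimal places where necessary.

q_1* = 11.2089

With perfect complements, no substitution: consume in ratio q_1:q_2 = 5:2.
Budget: p_1·q_1 + p_2·(2/5)·q_1 = I, so (5·p_1 + 2·p_2)·q_1 = 5·I.
Demand: q_1*(p_1,p_2,I) = 5·I/(5·p_1 + 2·p_2), q_2* = 2·I/(5·p_1 + 2·p_2).
Here 5·7 + 2·17.74 = 70.48, giving q_1* = 11.2089.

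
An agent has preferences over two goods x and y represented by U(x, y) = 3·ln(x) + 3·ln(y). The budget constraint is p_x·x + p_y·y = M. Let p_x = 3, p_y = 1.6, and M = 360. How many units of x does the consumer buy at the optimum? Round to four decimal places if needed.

x* = 60

MU_x/MU_y = (3·y)/(3·x); tangency sets this equal to p_x/p_y.
So 3·p_y·y = 3·p_x·x; combined with the budget, a share 0.5 of income goes to x.
Demand: x*(p_x,p_y,M) = 0.5·M/p_x and y* = 0.5·M/p_y.
At p_x=3, p_y=1.6, M=360: x* = 0.5·360/3 = 60.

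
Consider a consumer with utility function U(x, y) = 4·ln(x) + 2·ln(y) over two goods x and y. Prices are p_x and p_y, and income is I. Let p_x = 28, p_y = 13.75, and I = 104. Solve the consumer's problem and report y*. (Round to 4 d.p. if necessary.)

y* = 2.5212

MU_x/MU_y = (4·y)/(2·x); tangency sets this equal to p_x/p_y.
So 4·p_y·y = 2·p_x·x; combined with the budget, a share 2/3 of income goes to x.
Demand: x*(p_x,p_y,I) = 2/3·I/p_x and y* = 1/3·I/p_y.
At p_x=28, p_y=13.75, I=104: y* = 1/3·104/13.75 = 2.5212.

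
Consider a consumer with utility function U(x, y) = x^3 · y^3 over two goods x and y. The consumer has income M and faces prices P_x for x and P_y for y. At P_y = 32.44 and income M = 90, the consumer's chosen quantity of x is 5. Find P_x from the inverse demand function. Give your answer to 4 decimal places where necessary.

The MRS is y/x. Set MRS = P_x/P_y.
Rearranging, P_y·y = P_x·x. Substituting into the budget gives P_x·x·(1 + 1) = M.
Demand: x*(P_x,P_y,M) = 0.5·M/P_x and y* = 0.5·M/P_y.
Set x* = 5 in the demand function and solve for P_x: P_x = 9.

P_x = 9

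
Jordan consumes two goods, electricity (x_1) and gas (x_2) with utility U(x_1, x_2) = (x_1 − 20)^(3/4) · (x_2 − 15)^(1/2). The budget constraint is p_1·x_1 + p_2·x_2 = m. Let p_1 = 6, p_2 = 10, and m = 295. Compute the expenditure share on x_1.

share on x_1 = 0.4576

MRS = (3/2)·(x_2−15)/(x_1−20). Tangency with p_1/p_2 gives x_2−15 = (2/3)·(p_1/p_2)·(x_1−20).
Substituting into the budget: x_1* = 20 + 0.6·(m − 20·p_1 − 15·p_2)/p_1, and x_2* = 15 + 0.4·(…)/p_2.
Discretionary income = 295 − 20·6 − 15·10 = 25; x_1* = 20 + 0.6·25/6 = 22.5; x_2* = 15 + 0.4·25/10 = 16.
Expenditure on x_1: 6·22.5 = 135; share = 0.4576.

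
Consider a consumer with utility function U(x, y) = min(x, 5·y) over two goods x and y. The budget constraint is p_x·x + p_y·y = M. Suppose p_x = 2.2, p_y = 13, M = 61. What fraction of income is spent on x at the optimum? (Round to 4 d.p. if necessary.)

share on x = 0.4583

Demand: x*(p_x,p_y,M) = 5·M/(5·p_x + p_y), y* = M/(5·p_x + p_y).
Here 5·2.2 + 13 = 24, giving x* = 12.7083 and y* = 2.5417.
Expenditure on x: 2.2·12.7083 = 27.9583; share = 0.4583.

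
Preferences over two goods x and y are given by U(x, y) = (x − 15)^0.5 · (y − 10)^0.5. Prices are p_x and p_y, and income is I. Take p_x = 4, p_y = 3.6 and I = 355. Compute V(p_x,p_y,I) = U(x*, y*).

MRS = (y−10)/(x−15). Tangency with p_x/p_y gives y−10 = (p_x/p_y)·(x−15).
After buying the subsistence bundle (15, 10), a share 0.5 of the remaining income goes to x: x* = 15 + 0.5·(I − 15p_x − 10p_y)/p_x.
Discretionary income = 355 − 15·4 − 10·3.6 = 259; x* = 15 + 0.5·259/4 = 47.375; y* = 10 + 0.5·259/3.6 = 45.9722.
Utility at the optimum: U(47.375, 45.9722) = 34.1262.

V = 34.1262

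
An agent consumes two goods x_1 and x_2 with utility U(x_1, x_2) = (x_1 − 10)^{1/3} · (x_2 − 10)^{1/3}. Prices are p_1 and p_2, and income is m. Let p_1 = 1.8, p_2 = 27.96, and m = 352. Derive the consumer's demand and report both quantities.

This is Cobb-Douglas in (x_1−10, x_2−10): tangency gives 1/3·p_2·(x_2−10) = 1/3·p_1·(x_1−10).
After buying the subsistence bundle (10, 10), a share 0.5 of the remaining income goes to x_1: x_1* = 10 + 0.5·(m − 10p_1 − 10p_2)/p_1.
Discretionary income = 352 − 10·1.8 − 10·27.96 = 54.4; x_1* = 10 + 0.5·54.4/1.8 = 25.1111; x_2* = 10 + 0.5·54.4/27.96 = 10.9728.

x_1* = 25.1111, x_2* = 10.9728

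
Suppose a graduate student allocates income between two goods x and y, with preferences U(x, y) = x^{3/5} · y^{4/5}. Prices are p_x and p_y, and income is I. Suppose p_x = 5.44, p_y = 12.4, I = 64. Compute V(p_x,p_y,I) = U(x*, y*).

V = 6.271

MU_x/MU_y = (0.6·y)/(0.8·x); tangency sets this equal to p_x/p_y.
So 0.6·p_y·y = 0.8·p_x·x; combined with the budget, a share 3/7 of income goes to x.
Demand: x*(p_x,p_y,I) = 3/7·I/p_x and y* = 4/7·I/p_y.
At p_x=5.44, p_y=12.4, I=64: x* = 3/7·64/5.44 = 5.042, y* = 2.9493.
Utility at the optimum: U(5.042, 2.9493) = 6.271.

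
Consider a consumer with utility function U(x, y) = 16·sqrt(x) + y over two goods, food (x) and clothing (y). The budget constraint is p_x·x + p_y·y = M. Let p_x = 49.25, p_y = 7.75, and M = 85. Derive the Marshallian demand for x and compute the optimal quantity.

Utility is quasi-linear in y; the FOC for x is 8/√x = p_x/p_y.
Solve: √x = 8·p_y/p_x, so x*(p_x,p_y) = (8·p_y/p_x)², and y* = (M − p_x·x*)/p_y.
Plugging in: x* = (8·7.75/49.25)² = 1.5848.

x* = 1.5848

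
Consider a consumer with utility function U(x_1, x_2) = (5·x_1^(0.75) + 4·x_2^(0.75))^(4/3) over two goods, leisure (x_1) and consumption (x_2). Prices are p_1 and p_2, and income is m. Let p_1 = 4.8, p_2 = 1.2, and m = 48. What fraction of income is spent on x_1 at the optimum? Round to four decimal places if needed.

From the CES first-order condition, (5/4)·(x_2/x_1)^(0.25) = p_1/p_2.
Solve for the ratio: x_2/x_1 = [(4/5)·p_1/p_2]^(4).
Substitute x_2 = (x_2/x_1)·x_1 into the budget: x_1* = m/(p_1 + p_2·(x_2/x_1)).
Numerically x_2/x_1 = 104.8576, so x_1* = 48/(4.8 + 1.2·104.8576) = 0.3675 and x_2* = 104.8576·0.3675 = 38.5302.
Expenditure on x_1: 4.8·0.3675 = 1.7638; share = 0.0367.

share on x_1 = 0.0367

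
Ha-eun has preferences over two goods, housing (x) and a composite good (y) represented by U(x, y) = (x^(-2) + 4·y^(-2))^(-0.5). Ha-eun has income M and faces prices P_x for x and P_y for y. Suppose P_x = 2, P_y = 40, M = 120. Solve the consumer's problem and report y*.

y* = 2.7637

MRS = MU_x/MU_y = (1/4)·(y/x)^(3). Set equal to P_x/P_y.
Solve for the ratio: y/x = [4·P_x/P_y]^(1/3).
With the ratio pinned down, the budget gives x* = M/(P_x + P_y·(y/x)) and y* = (y/x)·x*.
Numerically y/x = 0.584804, so x* = 120/(2 + 40·0.584804) = 4.7259 and y* = 0.584804·4.7259 = 2.7637.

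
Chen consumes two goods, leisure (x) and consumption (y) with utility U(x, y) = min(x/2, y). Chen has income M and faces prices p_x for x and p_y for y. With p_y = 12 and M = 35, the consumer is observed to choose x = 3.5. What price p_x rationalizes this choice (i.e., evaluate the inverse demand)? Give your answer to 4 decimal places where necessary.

p_x = 4

Leontief preferences: the optimum is at the kink where x/2 = y/1, i.e. y = (1/2)·x.
Budget: p_x·x + p_y·(1/2)·x = M, so (2·p_x + p_y)·x = 2·M.
Demand: x*(p_x,p_y,M) = 2·M/(2·p_x + p_y), y* = M/(2·p_x + p_y).
Set x* = 3.5 in the demand function and solve for p_x: p_x = 4.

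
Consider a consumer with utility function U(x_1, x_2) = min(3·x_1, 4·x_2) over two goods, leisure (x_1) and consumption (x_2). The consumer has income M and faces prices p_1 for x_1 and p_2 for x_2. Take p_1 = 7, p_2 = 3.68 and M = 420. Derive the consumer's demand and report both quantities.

Leontief preferences: the optimum is at the kink where x_1/4 = x_2/3, i.e. x_2 = (3/4)·x_1.
Budget: p_1·x_1 + p_2·(3/4)·x_1 = M, so (4·p_1 + 3·p_2)·x_1 = 4·M.
Demand: x_1*(p_1,p_2,M) = 4·M/(4·p_1 + 3·p_2), x_2* = 3·M/(4·p_1 + 3·p_2).
Here 4·7 + 3·3.68 = 39.04, giving x_1* = 43.0328 and x_2* = 32.2746.

x_1* = 43.0328, x_2* = 32.2746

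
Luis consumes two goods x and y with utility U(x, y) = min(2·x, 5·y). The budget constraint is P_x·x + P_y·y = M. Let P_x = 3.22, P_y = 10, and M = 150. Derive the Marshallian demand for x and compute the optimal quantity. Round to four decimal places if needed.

Leontief preferences: the optimum is at the kink where x/5 = y/2, i.e. y = (2/5)·x.
Budget: P_x·x + P_y·(2/5)·x = M, so (5·P_x + 2·P_y)·x = 5·M.
Demand: x*(P_x,P_y,M) = 5·M/(5·P_x + 2·P_y), y* = 2·M/(5·P_x + 2·P_y).
Here 5·3.22 + 2·10 = 36.1, giving x* = 20.7756.

x* = 20.7756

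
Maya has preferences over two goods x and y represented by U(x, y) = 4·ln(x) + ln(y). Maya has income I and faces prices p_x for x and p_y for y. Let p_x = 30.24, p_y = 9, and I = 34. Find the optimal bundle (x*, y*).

The MRS is 4·y/x. Set MRS = p_x/p_y.
Rearranging, p_y·y = (1/4)·p_x·x. Substituting into the budget gives p_x·x·(1 + (1/4)) = I.
Demand: x*(p_x,p_y,I) = 0.8·I/p_x and y* = 0.2·I/p_y.
At p_x=30.24, p_y=9, I=34: x* = 0.8·34/30.24 = 0.8995, y* = 0.7556.

x* = 0.8995, y* = 0.7556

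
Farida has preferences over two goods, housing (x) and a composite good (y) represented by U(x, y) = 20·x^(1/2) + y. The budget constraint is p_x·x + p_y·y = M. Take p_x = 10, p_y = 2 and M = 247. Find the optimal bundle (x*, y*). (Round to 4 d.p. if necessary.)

x* = 4, y* = 103.5

Set MRS = p_x/p_y: 10·x^(−1/2) = p_x/p_y.
Solve: √x = 10·p_y/p_x, so x*(p_x,p_y) = (10·p_y/p_x)², and y* = (M − p_x·x*)/p_y.
Plugging in: x* = (10·2/10)² = 4, y* = 103.5.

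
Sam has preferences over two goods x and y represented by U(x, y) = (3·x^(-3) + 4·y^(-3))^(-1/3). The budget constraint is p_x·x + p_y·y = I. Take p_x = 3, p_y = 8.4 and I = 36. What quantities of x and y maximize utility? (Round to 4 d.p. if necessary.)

MRS = MU_x/MU_y = (3/4)·(y/x)^(4). Set equal to p_x/p_y.
Solve for the ratio: y/x = [(4/3)·p_x/p_y]^(0.25).
With the ratio pinned down, the budget gives x* = I/(p_x + p_y·(y/x)) and y* = (y/x)·x*.
Numerically y/x = 0.830702, so x* = 36/(3 + 8.4·0.830702) = 3.608 and y* = 0.830702·3.608 = 2.9972.

x* = 3.608, y* = 2.9972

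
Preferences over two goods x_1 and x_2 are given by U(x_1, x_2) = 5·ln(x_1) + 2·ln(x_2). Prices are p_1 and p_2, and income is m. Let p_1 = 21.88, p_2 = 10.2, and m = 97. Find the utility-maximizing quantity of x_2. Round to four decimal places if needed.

The MRS is (5/2)·x_2/x_1. Set MRS = p_1/p_2.
Rearranging, p_2·x_2 = (2/5)·p_1·x_1. Substituting into the budget gives p_1·x_1·(1 + (2/5)) = m.
Demand: x_1*(p_1,p_2,m) = 5/7·m/p_1 and x_2* = 2/7·m/p_2.
At p_1=21.88, p_2=10.2, m=97: x_2* = 2/7·97/10.2 = 2.7171.

x_2* = 2.7171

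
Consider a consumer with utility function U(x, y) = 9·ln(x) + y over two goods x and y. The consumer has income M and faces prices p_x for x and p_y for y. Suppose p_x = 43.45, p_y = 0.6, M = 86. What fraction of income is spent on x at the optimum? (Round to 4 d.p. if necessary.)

share on x = 0.0628

At the given prices: x* = 9·0.6/43.45 = 0.1243, and y* = 134.3333.
Expenditure on x: 43.45·0.1243 = 5.4; share = 0.0628.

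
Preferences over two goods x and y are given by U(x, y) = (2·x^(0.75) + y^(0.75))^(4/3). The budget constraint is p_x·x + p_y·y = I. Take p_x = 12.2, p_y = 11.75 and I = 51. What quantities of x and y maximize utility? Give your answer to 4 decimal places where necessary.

x* = 3.907, y* = 0.2838

With the ratio pinned down, the budget gives x* = I/(p_x + p_y·(y/x)) and y* = (y/x)·x*.
Numerically y/x = 0.072639, so x* = 51/(12.2 + 11.75·0.072639) = 3.907 and y* = 0.072639·3.907 = 0.2838.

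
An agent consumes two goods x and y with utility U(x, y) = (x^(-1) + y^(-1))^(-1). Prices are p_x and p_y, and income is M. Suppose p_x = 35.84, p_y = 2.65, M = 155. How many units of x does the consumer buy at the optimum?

Substitute y = (y/x)·x into the budget: x* = M/(p_x + p_y·(y/x)).
Numerically y/x = 3.677571, so x* = 155/(35.84 + 2.65·3.677571) = 3.4002.

x* = 3.4002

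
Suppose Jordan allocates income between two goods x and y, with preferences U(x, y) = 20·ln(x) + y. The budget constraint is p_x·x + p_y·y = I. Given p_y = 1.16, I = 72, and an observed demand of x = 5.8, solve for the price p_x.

p_x = 4

MU_x = 20/x, MU_y = 1. Tangency: 20/x = p_x/p_y.
So x*(p_x,p_y) = 20·p_y/p_x, independent of income; and y* = (I − 20·p_y)/p_y.
Set x* = 5.8 in the demand function and solve for p_x: p_x = 4.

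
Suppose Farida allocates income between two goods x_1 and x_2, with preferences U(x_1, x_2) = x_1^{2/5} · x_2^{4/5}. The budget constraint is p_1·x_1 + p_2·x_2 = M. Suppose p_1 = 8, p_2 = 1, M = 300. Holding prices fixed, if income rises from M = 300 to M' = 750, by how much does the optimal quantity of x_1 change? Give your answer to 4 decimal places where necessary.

Δx_1* = 18.75

MU_x_1/MU_x_2 = (0.4·x_2)/(0.8·x_1); tangency sets this equal to p_1/p_2.
So 0.4·p_2·x_2 = 0.8·p_1·x_1; combined with the budget, a share 1/3 of income goes to x_1.
Demand: x_1*(p_1,p_2,M) = 1/3·M/p_1 and x_2* = 2/3·M/p_2.
At p_1=8, p_2=1, M=300: x_1* = 1/3·300/8 = 12.5.
At M' = 750: x_1* = 31.25. Change: 31.25 − 12.5 = 18.75.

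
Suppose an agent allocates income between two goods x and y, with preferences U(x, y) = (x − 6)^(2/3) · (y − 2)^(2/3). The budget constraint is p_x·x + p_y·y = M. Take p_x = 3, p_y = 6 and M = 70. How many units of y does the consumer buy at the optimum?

This is Cobb-Douglas in (x−6, y−2): tangency gives 2/3·p_y·(y−2) = 2/3·p_x·(x−6).
Substituting into the budget: x* = 6 + 0.5·(M − 6·p_x − 2·p_y)/p_x, and y* = 2 + 0.5·(…)/p_y.
Discretionary income = 70 − 6·3 − 2·6 = 40; y* = 2 + 0.5·40/6 = 5.3333.

y* = 5.3333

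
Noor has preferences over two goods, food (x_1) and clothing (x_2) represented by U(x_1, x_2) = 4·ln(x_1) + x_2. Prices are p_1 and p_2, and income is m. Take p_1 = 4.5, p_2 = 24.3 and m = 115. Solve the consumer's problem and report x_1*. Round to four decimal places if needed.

At the given prices: x_1* = 4·24.3/4.5 = 21.6.

x_1* = 21.6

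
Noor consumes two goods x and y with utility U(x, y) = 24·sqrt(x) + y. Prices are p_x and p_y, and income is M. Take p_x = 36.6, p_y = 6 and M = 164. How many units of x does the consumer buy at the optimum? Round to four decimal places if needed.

Utility is quasi-linear in y; the FOC for x is 12/√x = p_x/p_y.
Thus x* = (12·p_y/p_x)² — independent of M — with the rest of income spent on y.
Plugging in: x* = (12·6/36.6)² = 3.8699.

x* = 3.8699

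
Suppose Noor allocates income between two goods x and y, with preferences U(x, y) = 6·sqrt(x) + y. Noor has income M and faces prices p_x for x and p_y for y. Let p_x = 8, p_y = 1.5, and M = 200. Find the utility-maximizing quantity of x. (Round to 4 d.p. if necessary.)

Set MRS = p_x/p_y: 3·x^(−1/2) = p_x/p_y.
Solve: √x = 3·p_y/p_x, so x*(p_x,p_y) = (3·p_y/p_x)², and y* = (M − p_x·x*)/p_y.
Plugging in: x* = (3·1.5/8)² = 0.3164.

x* = 0.3164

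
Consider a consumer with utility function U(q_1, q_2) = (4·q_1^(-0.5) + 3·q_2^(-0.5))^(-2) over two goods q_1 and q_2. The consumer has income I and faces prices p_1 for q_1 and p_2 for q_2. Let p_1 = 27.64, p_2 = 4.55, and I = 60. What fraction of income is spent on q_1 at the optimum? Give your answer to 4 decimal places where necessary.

MRS = MU_q_1/MU_q_2 = (4/3)·(q_2/q_1)^(1.5). Set equal to p_1/p_2.
Solve for the ratio: q_2/q_1 = [(3/4)·p_1/p_2]^(2/3).
With the ratio pinned down, the budget gives q_1* = I/(p_1 + p_2·(q_2/q_1)) and q_2* = (q_2/q_1)·q_1*.
Numerically q_2/q_1 = 2.748265, so q_1* = 60/(27.64 + 4.55·2.748265) = 1.4946 and q_2* = 2.748265·1.4946 = 4.1075.
Expenditure on q_1: 27.64·1.4946 = 41.3107; share = 0.6885.

share on q_1 = 0.6885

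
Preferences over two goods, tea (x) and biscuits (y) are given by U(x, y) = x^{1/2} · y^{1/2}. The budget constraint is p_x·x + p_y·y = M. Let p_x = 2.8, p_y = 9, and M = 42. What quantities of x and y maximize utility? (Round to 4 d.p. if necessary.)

MU_x/MU_y = (0.5·y)/(0.5·x); tangency sets this equal to p_x/p_y.
So 0.5·p_y·y = 0.5·p_x·x; combined with the budget, a share 0.5 of income goes to x.
Demand: x*(p_x,p_y,M) = 0.5·M/p_x and y* = 0.5·M/p_y.
At p_x=2.8, p_y=9, M=42: x* = 0.5·42/2.8 = 7.5, y* = 2.3333.

x* = 7.5, y* = 2.3333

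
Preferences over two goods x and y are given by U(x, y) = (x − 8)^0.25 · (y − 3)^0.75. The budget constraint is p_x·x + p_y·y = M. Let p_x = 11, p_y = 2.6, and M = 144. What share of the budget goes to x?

MRS = (1/3)·(y−3)/(x−8). Tangency with p_x/p_y gives y−3 = 3·(p_x/p_y)·(x−8).
After buying the subsistence bundle (8, 3), a share 0.25 of the remaining income goes to x: x* = 8 + 0.25·(M − 8p_x − 3p_y)/p_x.
Discretionary income = 144 − 8·11 − 3·2.6 = 48.2; x* = 8 + 0.25·48.2/11 = 9.0955; y* = 3 + 0.75·48.2/2.6 = 16.9038.
Expenditure on x: 11·9.0955 = 100.05; share = 0.6948.

share on x = 0.6948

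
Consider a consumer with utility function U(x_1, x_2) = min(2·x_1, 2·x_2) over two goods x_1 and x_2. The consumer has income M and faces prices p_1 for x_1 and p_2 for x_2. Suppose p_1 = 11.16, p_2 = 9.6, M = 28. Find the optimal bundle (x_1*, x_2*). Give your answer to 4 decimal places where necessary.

With perfect complements, no substitution: consume in ratio x_1:x_2 = 2:2.
Budget: p_1·x_1 + p_2·x_1 = M, so (2·p_1 + 2·p_2)·x_1 = 2·M.
Demand: x_1*(p_1,p_2,M) = 2·M/(2·p_1 + 2·p_2), x_2* = 2·M/(2·p_1 + 2·p_2).
Here 2·11.16 + 2·9.6 = 41.52, giving x_1* = 1.3487 and x_2* = 1.3487.

x_1* = 1.3487, x_2* = 1.3487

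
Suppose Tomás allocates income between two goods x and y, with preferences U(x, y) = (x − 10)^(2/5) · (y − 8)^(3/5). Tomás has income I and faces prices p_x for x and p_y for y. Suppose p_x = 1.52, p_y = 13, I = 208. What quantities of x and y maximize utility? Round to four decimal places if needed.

x* = 33.3684, y* = 12.0985

Let x' = x−10, y' = y−8. MRS = (2/3)·y'/x' = p_x/p_y.
After buying the subsistence bundle (10, 8), a share 0.4 of the remaining income goes to x: x* = 10 + 0.4·(I − 10p_x − 8p_y)/p_x.
Discretionary income = 208 − 10·1.52 − 8·13 = 88.8; x* = 10 + 0.4·88.8/1.52 = 33.3684; y* = 8 + 0.6·88.8/13 = 12.0985.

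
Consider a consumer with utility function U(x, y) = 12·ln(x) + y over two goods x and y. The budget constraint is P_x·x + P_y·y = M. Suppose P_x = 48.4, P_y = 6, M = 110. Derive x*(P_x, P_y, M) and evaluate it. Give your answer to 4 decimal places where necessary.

Set MRS = P_x/P_y: (12/x)/1 = P_x/P_y.
So x*(P_x,P_y) = 12·P_y/P_x, independent of income; and y* = (M − 12·P_y)/P_y.
At the given prices: x* = 12·6/48.4 = 1.4876.

x* = 1.4876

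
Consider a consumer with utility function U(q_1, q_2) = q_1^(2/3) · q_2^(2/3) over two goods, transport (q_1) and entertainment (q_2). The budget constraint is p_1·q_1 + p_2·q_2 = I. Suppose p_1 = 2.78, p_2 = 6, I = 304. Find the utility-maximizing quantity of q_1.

The MRS is q_2/q_1. Set MRS = p_1/p_2.
So 2/3·p_2·q_2 = 2/3·p_1·q_1; combined with the budget, a share 0.5 of income goes to q_1.
Demand: q_1*(p_1,p_2,I) = 0.5·I/p_1 and q_2* = 0.5·I/p_2.
At p_1=2.78, p_2=6, I=304: q_1* = 0.5·304/2.78 = 54.6763.

q_1* = 54.6763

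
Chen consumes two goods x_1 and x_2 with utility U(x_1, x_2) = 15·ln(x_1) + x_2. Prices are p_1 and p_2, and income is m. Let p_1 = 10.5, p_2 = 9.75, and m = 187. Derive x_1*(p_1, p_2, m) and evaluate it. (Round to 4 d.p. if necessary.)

MU_x_1 = 15/x_1, MU_x_2 = 1. Tangency: 15/x_1 = p_1/p_2.
So x_1*(p_1,p_2) = 15·p_2/p_1, independent of income; and x_2* = (m − 15·p_2)/p_2.
At the given prices: x_1* = 15·9.75/10.5 = 13.9286.

x_1* = 13.9286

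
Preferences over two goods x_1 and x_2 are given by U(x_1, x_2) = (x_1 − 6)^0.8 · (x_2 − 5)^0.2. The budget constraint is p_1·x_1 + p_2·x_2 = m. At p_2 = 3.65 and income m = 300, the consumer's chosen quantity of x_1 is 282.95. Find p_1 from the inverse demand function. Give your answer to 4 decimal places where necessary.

Let x_1' = x_1−6, x_2' = x_2−5. MRS = 4·x_2'/x_1' = p_1/p_2.
Substituting into the budget: x_1* = 6 + 0.8·(m − 6·p_1 − 5·p_2)/p_1, and x_2* = 5 + 0.2·(…)/p_2.
Set x_1* = 282.95 in the demand function and solve for p_1: p_1 = 0.8.

p_1 = 0.8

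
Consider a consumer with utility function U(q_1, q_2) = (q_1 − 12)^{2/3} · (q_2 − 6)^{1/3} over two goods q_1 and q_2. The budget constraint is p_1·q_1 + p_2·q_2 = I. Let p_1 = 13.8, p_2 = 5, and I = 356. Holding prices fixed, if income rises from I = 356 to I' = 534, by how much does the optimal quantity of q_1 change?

Discretionary income = 356 − 12·13.8 − 6·5 = 160.4; q_1* = 12 + 2/3·160.4/13.8 = 19.7488.
At I' = 534: q_1* = 28.3478. Change: 28.3478 − 19.7488 = 8.599.

Δq_1* = 8.599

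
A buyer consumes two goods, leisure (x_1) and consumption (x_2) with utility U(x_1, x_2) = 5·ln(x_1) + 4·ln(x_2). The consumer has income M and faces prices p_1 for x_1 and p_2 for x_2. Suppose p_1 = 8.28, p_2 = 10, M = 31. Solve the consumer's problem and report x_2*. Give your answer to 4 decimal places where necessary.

x_2* = 1.3778

At p_1=8.28, p_2=10, M=31: x_2* = 4/9·31/10 = 1.3778.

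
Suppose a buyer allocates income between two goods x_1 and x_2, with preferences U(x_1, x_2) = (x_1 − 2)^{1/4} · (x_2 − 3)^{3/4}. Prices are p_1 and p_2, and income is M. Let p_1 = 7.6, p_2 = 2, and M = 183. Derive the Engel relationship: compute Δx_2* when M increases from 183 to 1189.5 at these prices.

MRS = (1/3)·(x_2−3)/(x_1−2). Tangency with p_1/p_2 gives x_2−3 = 3·(p_1/p_2)·(x_1−2).
Substituting into the budget: x_1* = 2 + 0.25·(M − 2·p_1 − 3·p_2)/p_1, and x_2* = 3 + 0.75·(…)/p_2.
Discretionary income = 183 − 2·7.6 − 3·2 = 161.8; x_2* = 3 + 0.75·161.8/2 = 63.675.
At M' = 1189.5: x_2* = 441.1125. Change: 441.1125 − 63.675 = 377.4375.

Δx_2* = 377.4375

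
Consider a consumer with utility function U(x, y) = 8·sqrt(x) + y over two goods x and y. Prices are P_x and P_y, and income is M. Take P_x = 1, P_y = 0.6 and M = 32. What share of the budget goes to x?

Set MRS = P_x/P_y: 4·x^(−1/2) = P_x/P_y.
Solve: √x = 4·P_y/P_x, so x*(P_x,P_y) = (4·P_y/P_x)², and y* = (M − P_x·x*)/P_y.
Plugging in: x* = (4·0.6/1)² = 5.76, y* = 43.7333.
Expenditure on x: 1·5.76 = 5.76; share = 0.18.

share on x = 0.18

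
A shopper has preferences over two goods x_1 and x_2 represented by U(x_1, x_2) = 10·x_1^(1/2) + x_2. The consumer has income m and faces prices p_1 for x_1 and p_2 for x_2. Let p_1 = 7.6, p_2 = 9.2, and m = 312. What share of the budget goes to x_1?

share on x_1 = 0.8924

Set MRS = p_1/p_2: 5·x_1^(−1/2) = p_1/p_2.
Solve: √x_1 = 5·p_2/p_1, so x_1*(p_1,p_2) = (5·p_2/p_1)², and x_2* = (m − p_1·x_1*)/p_2.
Plugging in: x_1* = (5·9.2/7.6)² = 36.6343, x_2* = 3.6499.
Expenditure on x_1: 7.6·36.6343 = 278.4211; share = 0.8924.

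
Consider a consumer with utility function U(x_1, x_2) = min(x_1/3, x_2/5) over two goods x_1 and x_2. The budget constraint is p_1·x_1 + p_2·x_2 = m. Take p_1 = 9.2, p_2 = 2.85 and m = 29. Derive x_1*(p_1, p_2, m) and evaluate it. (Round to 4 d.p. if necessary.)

x_1* = 2.0789

Demand: x_1*(p_1,p_2,m) = 3·m/(3·p_1 + 5·p_2), x_2* = 5·m/(3·p_1 + 5·p_2).
Here 3·9.2 + 5·2.85 = 41.85, giving x_1* = 2.0789.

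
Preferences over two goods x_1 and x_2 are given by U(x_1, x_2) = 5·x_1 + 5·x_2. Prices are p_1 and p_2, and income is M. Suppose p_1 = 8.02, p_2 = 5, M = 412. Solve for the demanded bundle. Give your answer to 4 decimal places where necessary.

x_1* = 0, x_2* = 82.4

Perfect substitutes: compare marginal utility per dollar. 5/p_1 vs 5/p_2 → 0.6234 vs 1.
x_2 gives more utility per dollar, so spend all income on x_2: x_2* = M/p_2, x_1* = 0.
Numerically: x_1* = 0, x_2* = 82.4.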